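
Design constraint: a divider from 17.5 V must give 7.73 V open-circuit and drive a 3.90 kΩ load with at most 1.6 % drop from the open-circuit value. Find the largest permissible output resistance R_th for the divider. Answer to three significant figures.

R_th ≤ 63.4 Ω

Loading drop = R_th/(R_th + R_L) ≤ 0.0160, so R_th ≤ R_L · ε/(1−ε) = 3.90 kΩ × 0.0160/0.9840 = 63.4 Ω.
(Any R1, R2 with R2/(R1+R2) = 0.442 and R1‖R2 ≤ 63.4 Ω will meet the spec.)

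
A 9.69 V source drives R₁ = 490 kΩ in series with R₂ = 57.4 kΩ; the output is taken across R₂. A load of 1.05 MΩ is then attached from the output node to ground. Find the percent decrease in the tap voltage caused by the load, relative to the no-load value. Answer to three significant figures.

The divider's output (Thévenin) resistance is R₁‖R₂ = 51.38 kΩ.
Fractional drop under load = R_th/(R_th + R_L) = 51.38 / (51.38 + 1050) = 0.04665.
So the output falls by 4.67 %.

4.67 %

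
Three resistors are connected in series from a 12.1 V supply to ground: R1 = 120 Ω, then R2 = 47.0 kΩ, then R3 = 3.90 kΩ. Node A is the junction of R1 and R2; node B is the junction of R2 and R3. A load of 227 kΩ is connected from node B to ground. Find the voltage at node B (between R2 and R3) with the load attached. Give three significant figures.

V ≈ 0.910 V

At node B, R3 is in parallel with the load: R3‖R_L = 3834 Ω.
Below node A the resistance is R2 + (R3‖R_L) = 50830 Ω, so V_A = 12.1 × 50830/50950 = 12.07 V.
Then V_B = V_A × (R3‖R_L)/(R2 + R3‖R_L) = 12.07 × 3834/50830 = 0.910 V.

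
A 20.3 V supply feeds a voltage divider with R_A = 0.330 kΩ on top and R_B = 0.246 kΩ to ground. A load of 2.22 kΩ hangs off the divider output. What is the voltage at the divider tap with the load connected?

V_out ≈ 8.15 V

The load sits in parallel with R_B: R_B‖R_L = (246 × 2220) / (246 + 2220) = 221.5 Ω.
V_out = 20.3 × 221.5 / (330 + 221.5) = 20.3 × 221.5/551.5 = 8.15 V.
(Unloaded it would have been 8.67 V.)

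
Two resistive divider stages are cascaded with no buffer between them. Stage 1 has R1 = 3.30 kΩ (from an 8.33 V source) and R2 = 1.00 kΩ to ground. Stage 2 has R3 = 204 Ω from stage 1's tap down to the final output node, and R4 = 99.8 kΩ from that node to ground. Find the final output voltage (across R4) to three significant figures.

Stage 2 presents R3+R4 = 100000 Ω as a load on stage 1's tap.
Stage 1's lower leg becomes R2‖(R3+R4) = 990.1 Ω, so V_mid = 8.33 × 990.1/4290 = 1.922 V.
Stage 2 is itself unloaded: V_out = V_mid × R4/(R3+R4) = 1.922 × 99800/100000 = 1.92 V.

V_out ≈ 1.92 V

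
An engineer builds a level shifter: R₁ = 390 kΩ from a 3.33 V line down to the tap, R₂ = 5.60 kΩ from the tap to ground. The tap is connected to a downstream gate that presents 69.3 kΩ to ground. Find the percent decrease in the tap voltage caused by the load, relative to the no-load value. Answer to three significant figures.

7.38 %

The divider's output (Thévenin) resistance is R₁‖R₂ = 5.521 kΩ.
Fractional drop under load = R_th/(R_th + R_L) = 5.521 / (5.521 + 69.3) = 0.07379.
So the output falls by 7.38 %.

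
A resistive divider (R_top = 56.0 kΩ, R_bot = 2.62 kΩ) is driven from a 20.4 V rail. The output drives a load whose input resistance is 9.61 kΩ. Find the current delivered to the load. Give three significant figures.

I_L ≈ 0.0753 mA

R_bot‖R_L = 2.059 kΩ; V_out = 20.4 × 2.059/58.06 = 0.7234 V.
I_L = V_out / R_L = 0.7234 / 9.61 kΩ = 0.0753 mA.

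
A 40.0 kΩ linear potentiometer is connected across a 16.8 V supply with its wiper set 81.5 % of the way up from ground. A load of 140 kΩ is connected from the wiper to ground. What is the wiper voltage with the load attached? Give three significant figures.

V ≈ 13.1 V

The wiper splits the pot into (1−α)R = 7.400 kΩ above and αR = 32.60 kΩ below.
Lower section ‖ load = 26.44 kΩ.
V_wiper = 16.8 × 26.44/(7.400 + 26.44) = 13.1 V.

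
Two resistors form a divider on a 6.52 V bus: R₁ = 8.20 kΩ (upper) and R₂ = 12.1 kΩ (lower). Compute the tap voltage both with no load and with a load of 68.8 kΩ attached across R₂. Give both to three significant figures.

Open-circuit: V = 6.52 × 12.1/(8.20 + 12.1) = 3.89 V.
With the load, R₂ becomes R₂‖R_L = 10.29 kΩ, so V = 6.52 × 10.29/18.49 = 3.63 V.

Unloaded: 3.89 V; loaded: 3.63 V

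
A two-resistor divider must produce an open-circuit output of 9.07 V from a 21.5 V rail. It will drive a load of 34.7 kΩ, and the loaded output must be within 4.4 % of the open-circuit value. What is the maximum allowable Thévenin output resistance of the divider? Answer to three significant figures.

R_th ≤ 1.60 kΩ

Loading drop = R_th/(R_th + R_L) ≤ 0.0440, so R_th ≤ R_L · ε/(1−ε) = 34.7 kΩ × 0.0440/0.9560 = 1.60 kΩ.
(Any R1, R2 with R2/(R1+R2) = 0.422 and R1‖R2 ≤ 1.60 kΩ will meet the spec.)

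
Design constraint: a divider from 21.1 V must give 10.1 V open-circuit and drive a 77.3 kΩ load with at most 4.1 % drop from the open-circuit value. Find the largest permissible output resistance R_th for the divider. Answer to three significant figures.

R_th ≤ 3.30 kΩ

Loading drop = R_th/(R_th + R_L) ≤ 0.0410, so R_th ≤ R_L · ε/(1−ε) = 77.3 kΩ × 0.0410/0.9590 = 3.30 kΩ.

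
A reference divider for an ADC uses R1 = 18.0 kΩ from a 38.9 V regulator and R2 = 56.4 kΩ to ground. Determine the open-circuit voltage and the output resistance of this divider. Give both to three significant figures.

V_th = 29.5 V, R_th = 13.6 kΩ

V_th is the open-circuit tap voltage: 38.9 × 56.4/(18.0 + 56.4) = 29.5 V.
With the supply zeroed, R1 and R2 appear in parallel from the tap: R_th = R1‖R2 = (18.0 × 56.4)/74.40 = 13.6 kΩ.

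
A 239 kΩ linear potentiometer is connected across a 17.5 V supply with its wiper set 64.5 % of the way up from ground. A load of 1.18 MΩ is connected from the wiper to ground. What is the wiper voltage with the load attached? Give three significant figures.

V ≈ 10.8 V

The wiper splits the pot into (1−α)R = 84.84 kΩ above and αR = 154.2 kΩ below.
Lower section ‖ load = 136.3 kΩ.
V_wiper = 17.5 × 136.3/(84.84 + 136.3) = 10.8 V.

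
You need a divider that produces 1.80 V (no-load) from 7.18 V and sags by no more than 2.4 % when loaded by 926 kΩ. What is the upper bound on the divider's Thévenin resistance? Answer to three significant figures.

R_th ≤ 22.8 kΩ

Loading drop = R_th/(R_th + R_L) ≤ 0.0240, so R_th ≤ R_L · ε/(1−ε) = 926 kΩ × 0.0240/0.9760 = 22.8 kΩ.
(Any R1, R2 with R2/(R1+R2) = 0.251 and R1‖R2 ≤ 22.8 kΩ will meet the spec.)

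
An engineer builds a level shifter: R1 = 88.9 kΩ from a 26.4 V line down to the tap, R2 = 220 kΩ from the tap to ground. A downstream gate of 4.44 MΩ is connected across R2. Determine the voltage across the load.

V_out ≈ 18.5 V

The load sits in parallel with R2: R2‖R_L = (220 × 4440) / (220 + 4440) = 209.6 kΩ.
V_out = 26.4 × 209.6 / (88.9 + 209.6) = 26.4 × 209.6/298.5 = 18.5 V.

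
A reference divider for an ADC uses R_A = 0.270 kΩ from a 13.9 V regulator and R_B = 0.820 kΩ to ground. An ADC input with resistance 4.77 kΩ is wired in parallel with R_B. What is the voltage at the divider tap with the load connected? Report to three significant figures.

The load sits in parallel with R_B: R_B‖R_L = (820 × 4770) / (820 + 4770) = 699.7 Ω.
V_out = 13.9 × 699.7 / (270 + 699.7) = 13.9 × 699.7/969.7 = 10.0 V.

V_out ≈ 10.0 V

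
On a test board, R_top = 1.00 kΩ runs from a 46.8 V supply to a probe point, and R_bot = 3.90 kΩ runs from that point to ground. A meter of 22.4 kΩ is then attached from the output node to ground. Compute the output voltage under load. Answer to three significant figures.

The load sits in parallel with R_bot: R_bot‖R_L = (3.90 × 22.4) / (3.90 + 22.4) = 3.322 kΩ.
V_out = 46.8 × 3.322 / (1.00 + 3.322) = 46.8 × 3.322/4.322 = 36.0 V.

V_out ≈ 36.0 V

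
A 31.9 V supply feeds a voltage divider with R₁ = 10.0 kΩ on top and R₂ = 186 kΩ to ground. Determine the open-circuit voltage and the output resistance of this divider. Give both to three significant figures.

V_th is the open-circuit tap voltage: 31.9 × 186/(10.0 + 186) = 30.3 V.
With the supply zeroed, R₁ and R₂ appear in parallel from the tap: R_th = R₁‖R₂ = (10.0 × 186)/196.0 = 9.49 kΩ.

V_th = 30.3 V, R_th = 9.49 kΩ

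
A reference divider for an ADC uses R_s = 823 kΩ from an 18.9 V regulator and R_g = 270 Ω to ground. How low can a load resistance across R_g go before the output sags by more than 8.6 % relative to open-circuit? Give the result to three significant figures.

R_L(min) ≈ 2.87 kΩ

Output resistance R_th = R_s‖R_g = (823000 × 270)/823300 = 269.9 Ω.
The fractional drop is R_th/(R_th + R_L); requiring this ≤ 0.0860 gives R_L ≥ R_th(1/0.0860 − 1) = 269.9 × 10.63 = 2.87 kΩ.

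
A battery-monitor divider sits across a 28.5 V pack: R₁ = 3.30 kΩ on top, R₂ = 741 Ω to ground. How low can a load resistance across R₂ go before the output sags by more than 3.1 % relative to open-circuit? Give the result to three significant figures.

Output resistance R_th = R₁‖R₂ = (3300 × 741)/4041 = 605.1 Ω.
The fractional drop is R_th/(R_th + R_L); requiring this ≤ 0.0310 gives R_L ≥ R_th(1/0.0310 − 1) = 605.1 × 31.26 = 18.9 kΩ.

R_L(min) ≈ 18.9 kΩ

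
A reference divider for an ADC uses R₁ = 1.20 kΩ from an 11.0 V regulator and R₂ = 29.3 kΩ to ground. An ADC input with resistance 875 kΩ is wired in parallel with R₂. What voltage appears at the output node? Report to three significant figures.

V_out ≈ 10.6 V

The load sits in parallel with R₂: R₂‖R_L = (29.3 × 875) / (29.3 + 875) = 28.35 kΩ.
V_out = 11.0 × 28.35 / (1.20 + 28.35) = 11.0 × 28.35/29.55 = 10.6 V.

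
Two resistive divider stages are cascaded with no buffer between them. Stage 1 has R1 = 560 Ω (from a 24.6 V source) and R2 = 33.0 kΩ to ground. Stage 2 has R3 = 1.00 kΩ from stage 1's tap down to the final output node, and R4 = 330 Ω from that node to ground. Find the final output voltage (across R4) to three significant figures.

Stage 2 presents R3+R4 = 1330 Ω as a load on stage 1's tap.
Stage 1's lower leg becomes R2‖(R3+R4) = 1278 Ω, so V_mid = 24.6 × 1278/1838 = 17.11 V.
Stage 2 is itself unloaded: V_out = V_mid × R4/(R3+R4) = 17.11 × 330/1330 = 4.24 V.

V_out ≈ 4.24 V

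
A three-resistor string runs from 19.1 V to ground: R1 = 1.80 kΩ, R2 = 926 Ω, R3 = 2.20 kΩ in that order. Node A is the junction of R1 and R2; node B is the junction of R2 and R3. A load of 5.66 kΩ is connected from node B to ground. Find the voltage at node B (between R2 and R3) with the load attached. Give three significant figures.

V ≈ 7.02 V

At node B, R3 is in parallel with the load: R3‖R_L = 1584 Ω.
Below node A the resistance is R2 + (R3‖R_L) = 2510 Ω, so V_A = 19.1 × 2510/4310 = 11.12 V.
Then V_B = V_A × (R3‖R_L)/(R2 + R3‖R_L) = 11.12 × 1584/2510 = 7.02 V.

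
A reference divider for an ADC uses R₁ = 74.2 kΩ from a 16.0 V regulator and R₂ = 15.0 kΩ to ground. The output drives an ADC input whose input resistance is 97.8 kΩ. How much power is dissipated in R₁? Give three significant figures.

Total resistance from the source is R₁ + (R₂‖R_L) = 87.21 kΩ, so I = 16.0/87.21 kΩ = 0.1835 mA.
P = I²·R₁ = (0.1835 mA)² × 74.2 kΩ = 2.50 mW.

P ≈ 2.50 mW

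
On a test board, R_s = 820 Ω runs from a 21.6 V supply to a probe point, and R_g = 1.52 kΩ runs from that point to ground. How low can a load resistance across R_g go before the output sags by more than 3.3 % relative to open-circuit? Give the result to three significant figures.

R_L(min) ≈ 15.6 kΩ

Output resistance R_th = R_s‖R_g = (820 × 1520)/2340 = 532.6 Ω.
The fractional drop is R_th/(R_th + R_L); requiring this ≤ 0.0330 gives R_L ≥ R_th(1/0.0330 − 1) = 532.6 × 29.30 = 15.6 kΩ.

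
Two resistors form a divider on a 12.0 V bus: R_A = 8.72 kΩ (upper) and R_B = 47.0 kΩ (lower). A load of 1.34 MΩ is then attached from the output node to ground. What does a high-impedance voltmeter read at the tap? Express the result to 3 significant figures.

V_out ≈ 10.1 V

The load sits in parallel with R_B: R_B‖R_L = (47.0 × 1340) / (47.0 + 1340) = 45.41 kΩ.
V_out = 12.0 × 45.41 / (8.72 + 45.41) = 12.0 × 45.41/54.13 = 10.1 V.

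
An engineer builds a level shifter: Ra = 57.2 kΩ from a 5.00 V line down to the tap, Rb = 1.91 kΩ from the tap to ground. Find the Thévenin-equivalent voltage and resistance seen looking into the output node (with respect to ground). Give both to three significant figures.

V_th is the open-circuit tap voltage: 5.00 × 1.91/(57.2 + 1.91) = 0.162 V.
With the supply zeroed, Ra and Rb appear in parallel from the tap: R_th = Ra‖Rb = (57.2 × 1.91)/59.11 = 1.85 kΩ.

V_th = 0.162 V, R_th = 1.85 kΩ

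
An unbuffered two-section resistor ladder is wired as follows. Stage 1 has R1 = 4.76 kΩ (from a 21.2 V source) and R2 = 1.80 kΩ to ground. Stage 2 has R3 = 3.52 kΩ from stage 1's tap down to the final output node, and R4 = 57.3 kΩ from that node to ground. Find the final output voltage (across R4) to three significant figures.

Stage 2 presents R3+R4 = 60.82 kΩ as a load on stage 1's tap.
Stage 1's lower leg becomes R2‖(R3+R4) = 1.748 kΩ, so V_mid = 21.2 × 1.748/6.508 = 5.695 V.
Stage 2 is itself unloaded: V_out = V_mid × R4/(R3+R4) = 5.695 × 57.3/60.82 = 5.37 V.

V_out ≈ 5.37 V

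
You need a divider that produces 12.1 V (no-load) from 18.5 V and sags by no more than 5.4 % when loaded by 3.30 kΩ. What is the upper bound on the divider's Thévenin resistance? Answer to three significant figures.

R_th ≤ 188 Ω

Loading drop = R_th/(R_th + R_L) ≤ 0.0540, so R_th ≤ R_L · ε/(1−ε) = 3.30 kΩ × 0.0540/0.9460 = 188 Ω.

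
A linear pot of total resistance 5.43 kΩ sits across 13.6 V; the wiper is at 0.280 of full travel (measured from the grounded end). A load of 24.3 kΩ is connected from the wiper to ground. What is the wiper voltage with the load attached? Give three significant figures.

The wiper splits the pot into (1−α)R = 3.910 kΩ above and αR = 1.520 kΩ below.
Lower section ‖ load = 1.431 kΩ.
V_wiper = 13.6 × 1.431/(3.910 + 1.431) = 3.64 V.

V ≈ 3.64 V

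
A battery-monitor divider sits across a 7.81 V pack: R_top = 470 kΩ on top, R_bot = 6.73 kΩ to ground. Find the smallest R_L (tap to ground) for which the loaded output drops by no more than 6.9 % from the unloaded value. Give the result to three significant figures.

R_L(min) ≈ 89.5 kΩ

Output resistance R_th = R_top‖R_bot = (470 × 6.73)/476.7 = 6.635 kΩ.
The fractional drop is R_th/(R_th + R_L); requiring this ≤ 0.0690 gives R_L ≥ R_th(1/0.0690 − 1) = 6.635 × 13.49 = 89.5 kΩ.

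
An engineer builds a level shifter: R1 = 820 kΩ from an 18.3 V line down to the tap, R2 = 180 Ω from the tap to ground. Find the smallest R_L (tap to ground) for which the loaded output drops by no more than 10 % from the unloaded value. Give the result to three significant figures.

Output resistance R_th = R1‖R2 = (820000 × 180)/820200 = 180.0 Ω.
The fractional drop is R_th/(R_th + R_L); requiring this ≤ 0.100 gives R_L ≥ R_th(1/0.100 − 1) = 180.0 × 9.000 = 1.62 kΩ.

R_L(min) ≈ 1.62 kΩ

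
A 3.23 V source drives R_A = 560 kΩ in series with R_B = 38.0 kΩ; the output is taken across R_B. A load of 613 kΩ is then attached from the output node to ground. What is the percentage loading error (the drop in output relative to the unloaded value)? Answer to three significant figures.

The divider's output (Thévenin) resistance is R_A‖R_B = 35.59 kΩ.
Fractional drop under load = R_th/(R_th + R_L) = 35.59 / (35.59 + 613) = 0.05487.
So the output falls by 5.49 %.

5.49 %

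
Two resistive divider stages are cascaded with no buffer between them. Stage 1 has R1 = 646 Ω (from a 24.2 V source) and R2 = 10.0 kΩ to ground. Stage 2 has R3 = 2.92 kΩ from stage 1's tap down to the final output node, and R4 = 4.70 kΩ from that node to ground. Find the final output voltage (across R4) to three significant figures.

V_out ≈ 13.0 V

Stage 2 presents R3+R4 = 7620 Ω as a load on stage 1's tap.
Stage 1's lower leg becomes R2‖(R3+R4) = 4325 Ω, so V_mid = 24.2 × 4325/4971 = 21.05 V.
Stage 2 is itself unloaded: V_out = V_mid × R4/(R3+R4) = 21.05 × 4700/7620 = 13.0 V.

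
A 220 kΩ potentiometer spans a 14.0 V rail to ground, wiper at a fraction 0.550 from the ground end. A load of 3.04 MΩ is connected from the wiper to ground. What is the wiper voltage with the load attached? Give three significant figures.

V ≈ 7.56 V

The wiper splits the pot into (1−α)R = 99.00 kΩ above and αR = 121.0 kΩ below.
Lower section ‖ load = 116.4 kΩ.
V_wiper = 14.0 × 116.4/(99.00 + 116.4) = 7.56 V.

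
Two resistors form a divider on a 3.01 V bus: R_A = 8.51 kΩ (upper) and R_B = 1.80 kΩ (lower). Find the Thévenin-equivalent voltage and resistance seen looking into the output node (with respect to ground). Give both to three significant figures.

V_th = 0.526 V, R_th = 1.49 kΩ

V_th is the open-circuit tap voltage: 3.01 × 1.80/(8.51 + 1.80) = 0.526 V.
With the supply zeroed, R_A and R_B appear in parallel from the tap: R_th = R_A‖R_B = (8.51 × 1.80)/10.31 = 1.49 kΩ.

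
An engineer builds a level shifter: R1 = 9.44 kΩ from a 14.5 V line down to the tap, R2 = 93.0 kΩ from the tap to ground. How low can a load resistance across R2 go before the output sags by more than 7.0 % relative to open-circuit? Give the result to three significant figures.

Output resistance R_th = R1‖R2 = (9.44 × 93.0)/102.4 = 8.570 kΩ.
The fractional drop is R_th/(R_th + R_L); requiring this ≤ 0.0700 gives R_L ≥ R_th(1/0.0700 − 1) = 8.570 × 13.29 = 114 kΩ.

R_L(min) ≈ 114 kΩ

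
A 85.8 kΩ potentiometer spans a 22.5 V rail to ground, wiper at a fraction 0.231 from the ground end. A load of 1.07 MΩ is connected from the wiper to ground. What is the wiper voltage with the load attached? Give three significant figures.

The wiper splits the pot into (1−α)R = 65.98 kΩ above and αR = 19.82 kΩ below.
Lower section ‖ load = 19.46 kΩ.
V_wiper = 22.5 × 19.46/(65.98 + 19.46) = 5.12 V.

V ≈ 5.12 V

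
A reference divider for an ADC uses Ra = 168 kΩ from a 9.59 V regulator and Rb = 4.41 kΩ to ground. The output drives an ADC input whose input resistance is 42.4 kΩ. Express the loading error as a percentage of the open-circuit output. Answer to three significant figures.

The divider's output (Thévenin) resistance is Ra‖Rb = 4.297 kΩ.
Fractional drop under load = R_th/(R_th + R_L) = 4.297 / (4.297 + 42.4) = 0.09202.
So the output falls by 9.20 %.

9.20 %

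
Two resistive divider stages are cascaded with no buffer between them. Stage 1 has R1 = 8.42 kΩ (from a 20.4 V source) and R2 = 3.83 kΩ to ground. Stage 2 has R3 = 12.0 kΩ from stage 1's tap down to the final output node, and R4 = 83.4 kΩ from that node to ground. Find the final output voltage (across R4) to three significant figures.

Stage 2 presents R3+R4 = 95.40 kΩ as a load on stage 1's tap.
Stage 1's lower leg becomes R2‖(R3+R4) = 3.682 kΩ, so V_mid = 20.4 × 3.682/12.10 = 6.207 V.
Stage 2 is itself unloaded: V_out = V_mid × R4/(R3+R4) = 6.207 × 83.4/95.40 = 5.43 V.

V_out ≈ 5.43 V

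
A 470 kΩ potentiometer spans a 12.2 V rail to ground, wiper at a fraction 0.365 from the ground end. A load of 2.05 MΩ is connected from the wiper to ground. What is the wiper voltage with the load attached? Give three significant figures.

V ≈ 4.23 V

The wiper splits the pot into (1−α)R = 298.4 kΩ above and αR = 171.6 kΩ below.
Lower section ‖ load = 158.3 kΩ.
V_wiper = 12.2 × 158.3/(298.4 + 158.3) = 4.23 V.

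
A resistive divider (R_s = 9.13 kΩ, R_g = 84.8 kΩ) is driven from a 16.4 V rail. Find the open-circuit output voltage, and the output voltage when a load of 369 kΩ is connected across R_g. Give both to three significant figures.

Open-circuit: V = 16.4 × 84.8/(9.13 + 84.8) = 14.8 V.
With the load, R_g becomes R_g‖R_L = 68.95 kΩ, so V = 16.4 × 68.95/78.08 = 14.5 V.

Unloaded: 14.8 V; loaded: 14.5 V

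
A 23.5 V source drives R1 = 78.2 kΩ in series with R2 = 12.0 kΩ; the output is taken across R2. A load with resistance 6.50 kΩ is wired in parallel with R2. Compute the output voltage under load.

The load sits in parallel with R2: R2‖R_L = (12.0 × 6.50) / (12.0 + 6.50) = 4.216 kΩ.
V_out = 23.5 × 4.216 / (78.2 + 4.216) = 23.5 × 4.216/82.42 = 1.20 V.

V_out ≈ 1.20 V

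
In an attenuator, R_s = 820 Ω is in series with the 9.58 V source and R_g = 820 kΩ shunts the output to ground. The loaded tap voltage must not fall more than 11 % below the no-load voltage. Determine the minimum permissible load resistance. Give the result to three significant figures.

Output resistance R_th = R_s‖R_g = (820 × 820000)/820800 = 819.2 Ω.
The fractional drop is R_th/(R_th + R_L); requiring this ≤ 0.110 gives R_L ≥ R_th(1/0.110 − 1) = 819.2 × 8.091 = 6.63 kΩ.

R_L(min) ≈ 6.63 kΩ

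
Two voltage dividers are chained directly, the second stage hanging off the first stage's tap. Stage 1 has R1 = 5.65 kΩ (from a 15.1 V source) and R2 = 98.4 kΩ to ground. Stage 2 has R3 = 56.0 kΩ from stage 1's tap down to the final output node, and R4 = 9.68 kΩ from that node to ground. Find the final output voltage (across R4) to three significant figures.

V_out ≈ 1.95 V

Stage 2 presents R3+R4 = 65.68 kΩ as a load on stage 1's tap.
Stage 1's lower leg becomes R2‖(R3+R4) = 39.39 kΩ, so V_mid = 15.1 × 39.39/45.04 = 13.21 V.
Stage 2 is itself unloaded: V_out = V_mid × R4/(R3+R4) = 13.21 × 9.68/65.68 = 1.95 V.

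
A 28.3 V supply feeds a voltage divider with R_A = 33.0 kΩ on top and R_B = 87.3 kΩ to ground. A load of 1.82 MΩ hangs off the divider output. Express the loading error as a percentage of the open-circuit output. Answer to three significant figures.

1.30 %

The divider's output (Thévenin) resistance is R_A‖R_B = 23.95 kΩ.
Fractional drop under load = R_th/(R_th + R_L) = 23.95 / (23.95 + 1820) = 0.01299.
So the output falls by 1.30 %.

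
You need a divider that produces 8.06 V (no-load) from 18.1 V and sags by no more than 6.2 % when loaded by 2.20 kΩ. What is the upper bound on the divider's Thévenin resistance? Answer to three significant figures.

Loading drop = R_th/(R_th + R_L) ≤ 0.0620, so R_th ≤ R_L · ε/(1−ε) = 2.20 kΩ × 0.0620/0.9380 = 145 Ω.

R_th ≤ 145 Ω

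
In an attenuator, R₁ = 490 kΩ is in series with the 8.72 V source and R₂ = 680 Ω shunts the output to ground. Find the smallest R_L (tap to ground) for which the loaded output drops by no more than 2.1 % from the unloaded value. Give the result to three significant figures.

Output resistance R_th = R₁‖R₂ = (490000 × 680)/490700 = 679.1 Ω.
The fractional drop is R_th/(R_th + R_L); requiring this ≤ 0.0210 gives R_L ≥ R_th(1/0.0210 − 1) = 679.1 × 46.62 = 31.7 kΩ.

R_L(min) ≈ 31.7 kΩ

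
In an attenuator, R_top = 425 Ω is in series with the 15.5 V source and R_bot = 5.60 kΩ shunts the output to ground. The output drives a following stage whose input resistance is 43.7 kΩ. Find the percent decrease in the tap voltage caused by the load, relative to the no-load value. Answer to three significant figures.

The divider's output (Thévenin) resistance is R_top‖R_bot = 395.0 Ω.
Fractional drop under load = R_th/(R_th + R_L) = 395.0 / (395.0 + 43700) = 0.008958.
So the output falls by 0.896 %.

0.896 %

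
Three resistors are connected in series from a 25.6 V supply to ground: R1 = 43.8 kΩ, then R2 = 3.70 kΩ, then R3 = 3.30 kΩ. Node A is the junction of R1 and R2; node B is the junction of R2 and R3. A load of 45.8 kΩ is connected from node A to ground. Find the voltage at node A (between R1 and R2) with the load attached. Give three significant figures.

Below node A the series string R2+R3 = 7.000 kΩ sits in parallel with the 45.8 kΩ load: 6.072 kΩ.
V_A = 25.6 × 6.072/(43.8 + 6.072) = 3.12 V.

V ≈ 3.12 V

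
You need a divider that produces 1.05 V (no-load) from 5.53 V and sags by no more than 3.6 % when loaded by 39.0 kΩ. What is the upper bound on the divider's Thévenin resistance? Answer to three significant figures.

Loading drop = R_th/(R_th + R_L) ≤ 0.0360, so R_th ≤ R_L · ε/(1−ε) = 39.0 kΩ × 0.0360/0.9640 = 1.46 kΩ.
(Any R1, R2 with R2/(R1+R2) = 0.190 and R1‖R2 ≤ 1.46 kΩ will meet the spec.)

R_th ≤ 1.46 kΩ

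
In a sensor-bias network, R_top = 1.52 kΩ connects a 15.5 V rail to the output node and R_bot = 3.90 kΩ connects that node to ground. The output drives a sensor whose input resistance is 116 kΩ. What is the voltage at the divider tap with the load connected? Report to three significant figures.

The load sits in parallel with R_bot: R_bot‖R_L = (3.90 × 116) / (3.90 + 116) = 3.773 kΩ.
V_out = 15.5 × 3.773 / (1.52 + 3.773) = 15.5 × 3.773/5.293 = 11.0 V.
(Unloaded it would have been 11.2 V.)

V_out ≈ 11.0 V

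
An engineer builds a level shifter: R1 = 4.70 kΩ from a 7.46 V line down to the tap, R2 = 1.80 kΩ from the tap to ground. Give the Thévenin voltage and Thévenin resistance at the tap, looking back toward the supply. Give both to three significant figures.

V_th = 2.07 V, R_th = 1.30 kΩ

V_th is the open-circuit tap voltage: 7.46 × 1.80/(4.70 + 1.80) = 2.07 V.
With the supply zeroed, R1 and R2 appear in parallel from the tap: R_th = R1‖R2 = (4.70 × 1.80)/6.500 = 1.30 kΩ.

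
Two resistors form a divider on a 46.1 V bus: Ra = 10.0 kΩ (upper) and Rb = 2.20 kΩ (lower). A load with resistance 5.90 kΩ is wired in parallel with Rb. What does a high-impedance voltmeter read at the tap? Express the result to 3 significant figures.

The load sits in parallel with Rb: Rb‖R_L = (2.20 × 5.90) / (2.20 + 5.90) = 1.602 kΩ.
V_out = 46.1 × 1.602 / (10.0 + 1.602) = 46.1 × 1.602/11.60 = 6.37 V.

V_out ≈ 6.37 V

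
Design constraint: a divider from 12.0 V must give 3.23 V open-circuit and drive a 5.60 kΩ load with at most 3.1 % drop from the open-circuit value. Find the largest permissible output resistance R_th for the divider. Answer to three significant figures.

Loading drop = R_th/(R_th + R_L) ≤ 0.0310, so R_th ≤ R_L · ε/(1−ε) = 5.60 kΩ × 0.0310/0.9690 = 179 Ω.

R_th ≤ 179 Ω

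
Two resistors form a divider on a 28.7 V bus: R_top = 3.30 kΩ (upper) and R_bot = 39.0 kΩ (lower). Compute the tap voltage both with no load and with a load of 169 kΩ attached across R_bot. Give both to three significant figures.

Unloaded: 26.5 V; loaded: 26.0 V

Open-circuit: V = 28.7 × 39.0/(3.30 + 39.0) = 26.5 V.
With the load, R_bot becomes R_bot‖R_L = 31.69 kΩ, so V = 28.7 × 31.69/34.99 = 26.0 V.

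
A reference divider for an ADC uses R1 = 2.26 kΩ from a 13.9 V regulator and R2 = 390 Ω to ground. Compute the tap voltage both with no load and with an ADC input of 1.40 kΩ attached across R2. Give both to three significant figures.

Unloaded: 2.05 V; loaded: 1.65 V

Open-circuit: V = 13.9 × 390/(2260 + 390) = 2.05 V.
With the load, R2 becomes R2‖R_L = 305.0 Ω, so V = 13.9 × 305.0/2565 = 1.65 V.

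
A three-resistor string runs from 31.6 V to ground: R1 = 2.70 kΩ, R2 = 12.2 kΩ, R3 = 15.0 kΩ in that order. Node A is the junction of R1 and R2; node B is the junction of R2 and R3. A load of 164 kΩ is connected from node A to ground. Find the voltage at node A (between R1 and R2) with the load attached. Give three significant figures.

V ≈ 28.3 V

Below node A the series string R2+R3 = 27.20 kΩ sits in parallel with the 164 kΩ load: 23.33 kΩ.
V_A = 31.6 × 23.33/(2.70 + 23.33) = 28.3 V.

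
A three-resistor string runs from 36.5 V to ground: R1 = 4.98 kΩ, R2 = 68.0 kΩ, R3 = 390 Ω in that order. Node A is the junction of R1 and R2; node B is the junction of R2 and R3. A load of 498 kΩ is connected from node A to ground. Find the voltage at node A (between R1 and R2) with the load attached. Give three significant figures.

V ≈ 33.7 V

Below node A the series string R2+R3 = 68390 Ω sits in parallel with the 498000 Ω load: 60130 Ω.
V_A = 36.5 × 60130/(4980 + 60130) = 33.7 V.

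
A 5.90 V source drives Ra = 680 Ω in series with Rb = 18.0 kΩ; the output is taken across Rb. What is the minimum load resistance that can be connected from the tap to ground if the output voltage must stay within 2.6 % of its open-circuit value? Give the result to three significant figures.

R_L(min) ≈ 24.5 kΩ

Output resistance R_th = Ra‖Rb = (680 × 18000)/18680 = 655.2 Ω.
The fractional drop is R_th/(R_th + R_L); requiring this ≤ 0.0260 gives R_L ≥ R_th(1/0.0260 − 1) = 655.2 × 37.46 = 24.5 kΩ.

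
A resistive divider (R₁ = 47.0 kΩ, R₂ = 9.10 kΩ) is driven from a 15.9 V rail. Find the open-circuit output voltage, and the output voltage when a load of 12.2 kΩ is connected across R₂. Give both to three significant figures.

Open-circuit: V = 15.9 × 9.10/(47.0 + 9.10) = 2.58 V.
With the load, R₂ becomes R₂‖R_L = 5.212 kΩ, so V = 15.9 × 5.212/52.21 = 1.59 V.

Unloaded: 2.58 V; loaded: 1.59 V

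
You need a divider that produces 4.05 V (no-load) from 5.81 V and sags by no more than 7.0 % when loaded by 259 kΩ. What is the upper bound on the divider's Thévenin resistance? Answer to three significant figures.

R_th ≤ 19.5 kΩ

Loading drop = R_th/(R_th + R_L) ≤ 0.0700, so R_th ≤ R_L · ε/(1−ε) = 259 kΩ × 0.0700/0.9300 = 19.5 kΩ.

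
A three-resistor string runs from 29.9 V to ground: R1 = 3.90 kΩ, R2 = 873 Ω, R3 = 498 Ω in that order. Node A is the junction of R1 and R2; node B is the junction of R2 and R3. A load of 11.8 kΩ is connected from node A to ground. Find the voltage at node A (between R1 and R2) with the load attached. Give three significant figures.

V ≈ 7.16 V

Below node A the series string R2+R3 = 1371 Ω sits in parallel with the 11800 Ω load: 1228 Ω.
V_A = 29.9 × 1228/(3900 + 1228) = 7.16 V.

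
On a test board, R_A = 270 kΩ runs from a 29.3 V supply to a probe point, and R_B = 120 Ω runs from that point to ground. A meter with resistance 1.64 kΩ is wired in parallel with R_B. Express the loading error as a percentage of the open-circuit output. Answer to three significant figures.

6.82 %

The divider's output (Thévenin) resistance is R_A‖R_B = 119.9 Ω.
Fractional drop under load = R_th/(R_th + R_L) = 119.9 / (119.9 + 1640) = 0.06815.
So the output falls by 6.82 %.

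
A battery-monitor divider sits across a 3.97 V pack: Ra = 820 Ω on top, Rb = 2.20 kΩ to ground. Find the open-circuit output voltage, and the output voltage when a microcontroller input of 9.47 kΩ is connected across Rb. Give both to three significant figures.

Unloaded: 2.89 V; loaded: 2.72 V

Open-circuit: V = 3.97 × 2200/(820 + 2200) = 2.89 V.
With the load, Rb becomes Rb‖R_L = 1785 Ω, so V = 3.97 × 1785/2605 = 2.72 V.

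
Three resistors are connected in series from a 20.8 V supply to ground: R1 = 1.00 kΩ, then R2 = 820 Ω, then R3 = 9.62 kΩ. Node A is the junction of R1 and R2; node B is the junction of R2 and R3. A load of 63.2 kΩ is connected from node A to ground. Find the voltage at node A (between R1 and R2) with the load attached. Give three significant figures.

V ≈ 18.7 V

Below node A the series string R2+R3 = 10440 Ω sits in parallel with the 63200 Ω load: 8960 Ω.
V_A = 20.8 × 8960/(1000 + 8960) = 18.7 V.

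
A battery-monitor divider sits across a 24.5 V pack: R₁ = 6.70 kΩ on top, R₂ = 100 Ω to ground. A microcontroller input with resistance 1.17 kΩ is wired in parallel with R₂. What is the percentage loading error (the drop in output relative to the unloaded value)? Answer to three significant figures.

The divider's output (Thévenin) resistance is R₁‖R₂ = 98.53 Ω.
Fractional drop under load = R_th/(R_th + R_L) = 98.53 / (98.53 + 1170) = 0.07767.
So the output falls by 7.77 %.

7.77 %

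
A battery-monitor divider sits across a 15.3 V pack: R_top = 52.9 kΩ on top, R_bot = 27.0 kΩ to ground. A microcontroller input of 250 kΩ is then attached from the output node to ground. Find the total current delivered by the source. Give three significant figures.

I ≈ 0.198 mA

R_bot‖R_L = 24.37 kΩ, so the source sees R_top + R_bot‖R_L = 77.27 kΩ.
I = 15.3 V / 77.27 kΩ = 0.198 mA.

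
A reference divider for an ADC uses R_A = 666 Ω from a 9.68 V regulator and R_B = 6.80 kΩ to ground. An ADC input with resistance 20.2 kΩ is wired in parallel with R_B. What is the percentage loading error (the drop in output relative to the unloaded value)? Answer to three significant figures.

The divider's output (Thévenin) resistance is R_A‖R_B = 606.6 Ω.
Fractional drop under load = R_th/(R_th + R_L) = 606.6 / (606.6 + 20200) = 0.02915.
So the output falls by 2.92 %.

2.92 %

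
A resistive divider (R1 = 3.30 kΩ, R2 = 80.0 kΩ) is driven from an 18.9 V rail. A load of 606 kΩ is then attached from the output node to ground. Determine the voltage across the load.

The load sits in parallel with R2: R2‖R_L = (80.0 × 606) / (80.0 + 606) = 70.67 kΩ.
V_out = 18.9 × 70.67 / (3.30 + 70.67) = 18.9 × 70.67/73.97 = 18.1 V.
(Unloaded it would have been 18.2 V.)

V_out ≈ 18.1 V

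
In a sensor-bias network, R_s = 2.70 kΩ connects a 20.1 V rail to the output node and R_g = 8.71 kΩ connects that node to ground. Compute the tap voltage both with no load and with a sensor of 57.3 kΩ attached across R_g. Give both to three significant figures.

Unloaded: 15.3 V; loaded: 14.8 V

Open-circuit: V = 20.1 × 8.71/(2.70 + 8.71) = 15.3 V.
With the load, R_g becomes R_g‖R_L = 7.561 kΩ, so V = 20.1 × 7.561/10.26 = 14.8 V.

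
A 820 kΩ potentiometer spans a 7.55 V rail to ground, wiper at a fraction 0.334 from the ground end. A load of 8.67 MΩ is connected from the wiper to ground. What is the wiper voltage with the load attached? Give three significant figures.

V ≈ 2.47 V

The wiper splits the pot into (1−α)R = 546.1 kΩ above and αR = 273.9 kΩ below.
Lower section ‖ load = 265.5 kΩ.
V_wiper = 7.55 × 265.5/(546.1 + 265.5) = 2.47 V.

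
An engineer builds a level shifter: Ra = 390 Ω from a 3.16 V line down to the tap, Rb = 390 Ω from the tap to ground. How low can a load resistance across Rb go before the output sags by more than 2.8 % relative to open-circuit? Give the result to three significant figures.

R_L(min) ≈ 6.77 kΩ

Output resistance R_th = Ra‖Rb = (390 × 390)/780.0 = 195.0 Ω.
The fractional drop is R_th/(R_th + R_L); requiring this ≤ 0.0280 gives R_L ≥ R_th(1/0.0280 − 1) = 195.0 × 34.71 = 6.77 kΩ.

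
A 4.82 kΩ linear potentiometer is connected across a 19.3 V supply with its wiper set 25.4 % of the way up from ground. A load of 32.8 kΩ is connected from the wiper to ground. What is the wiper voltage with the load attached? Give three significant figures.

V ≈ 4.77 V

The wiper splits the pot into (1−α)R = 3.596 kΩ above and αR = 1.224 kΩ below.
Lower section ‖ load = 1.180 kΩ.
V_wiper = 19.3 × 1.180/(3.596 + 1.180) = 4.77 V.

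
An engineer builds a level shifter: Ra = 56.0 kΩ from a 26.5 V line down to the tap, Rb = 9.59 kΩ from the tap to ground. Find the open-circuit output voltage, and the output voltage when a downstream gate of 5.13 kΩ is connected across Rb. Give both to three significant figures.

Unloaded: 3.87 V; loaded: 1.49 V

Open-circuit: V = 26.5 × 9.59/(56.0 + 9.59) = 3.87 V.
With the load, Rb becomes Rb‖R_L = 3.342 kΩ, so V = 26.5 × 3.342/59.34 = 1.49 V.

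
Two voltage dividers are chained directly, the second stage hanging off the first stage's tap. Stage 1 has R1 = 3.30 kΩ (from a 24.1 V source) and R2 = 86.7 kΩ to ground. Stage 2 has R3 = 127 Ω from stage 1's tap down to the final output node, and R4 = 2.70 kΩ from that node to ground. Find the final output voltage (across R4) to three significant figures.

Stage 2 presents R3+R4 = 2827 Ω as a load on stage 1's tap.
Stage 1's lower leg becomes R2‖(R3+R4) = 2738 Ω, so V_mid = 24.1 × 2738/6038 = 10.93 V.
Stage 2 is itself unloaded: V_out = V_mid × R4/(R3+R4) = 10.93 × 2700/2827 = 10.4 V.

V_out ≈ 10.4 V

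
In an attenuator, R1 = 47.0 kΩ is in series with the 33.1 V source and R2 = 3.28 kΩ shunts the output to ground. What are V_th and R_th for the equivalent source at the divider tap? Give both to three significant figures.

V_th = 2.16 V, R_th = 3.07 kΩ

V_th is the open-circuit tap voltage: 33.1 × 3.28/(47.0 + 3.28) = 2.16 V.
With the supply zeroed, R1 and R2 appear in parallel from the tap: R_th = R1‖R2 = (47.0 × 3.28)/50.28 = 3.07 kΩ.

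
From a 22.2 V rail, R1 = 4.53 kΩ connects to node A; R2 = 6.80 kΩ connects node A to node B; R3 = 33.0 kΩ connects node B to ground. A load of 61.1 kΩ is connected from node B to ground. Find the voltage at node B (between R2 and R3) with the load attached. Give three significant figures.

At node B, R3 is in parallel with the load: R3‖R_L = 21.43 kΩ.
Below node A the resistance is R2 + (R3‖R_L) = 28.23 kΩ, so V_A = 22.2 × 28.23/32.76 = 19.13 V.
Then V_B = V_A × (R3‖R_L)/(R2 + R3‖R_L) = 19.13 × 21.43/28.23 = 14.5 V.

V ≈ 14.5 V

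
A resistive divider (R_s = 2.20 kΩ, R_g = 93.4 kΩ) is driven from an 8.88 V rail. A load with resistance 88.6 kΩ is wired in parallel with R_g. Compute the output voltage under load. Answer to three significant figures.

V_out ≈ 8.47 V

The load sits in parallel with R_g: R_g‖R_L = (93.4 × 88.6) / (93.4 + 88.6) = 45.47 kΩ.
V_out = 8.88 × 45.47 / (2.20 + 45.47) = 8.88 × 45.47/47.67 = 8.47 V.
(Unloaded it would have been 8.68 V.)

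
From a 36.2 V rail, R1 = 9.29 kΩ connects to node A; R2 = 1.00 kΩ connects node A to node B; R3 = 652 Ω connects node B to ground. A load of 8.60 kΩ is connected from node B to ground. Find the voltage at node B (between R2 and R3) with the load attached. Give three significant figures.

At node B, R3 is in parallel with the load: R3‖R_L = 606.1 Ω.
Below node A the resistance is R2 + (R3‖R_L) = 1606 Ω, so V_A = 36.2 × 1606/10900 = 5.336 V.
Then V_B = V_A × (R3‖R_L)/(R2 + R3‖R_L) = 5.336 × 606.1/1606 = 2.01 V.

V ≈ 2.01 V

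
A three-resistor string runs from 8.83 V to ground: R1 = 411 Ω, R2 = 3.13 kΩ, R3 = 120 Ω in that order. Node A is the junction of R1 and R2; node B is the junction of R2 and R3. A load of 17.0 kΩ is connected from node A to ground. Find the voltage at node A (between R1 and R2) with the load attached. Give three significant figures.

Below node A the series string R2+R3 = 3250 Ω sits in parallel with the 17000 Ω load: 2728 Ω.
V_A = 8.83 × 2728/(411 + 2728) = 7.67 V.

V ≈ 7.67 V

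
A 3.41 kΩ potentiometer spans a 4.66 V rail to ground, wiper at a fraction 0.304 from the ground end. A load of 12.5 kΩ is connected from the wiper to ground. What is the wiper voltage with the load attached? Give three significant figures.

V ≈ 1.34 V

The wiper splits the pot into (1−α)R = 2.373 kΩ above and αR = 1.037 kΩ below.
Lower section ‖ load = 0.9573 kΩ.
V_wiper = 4.66 × 0.9573/(2.373 + 0.9573) = 1.34 V.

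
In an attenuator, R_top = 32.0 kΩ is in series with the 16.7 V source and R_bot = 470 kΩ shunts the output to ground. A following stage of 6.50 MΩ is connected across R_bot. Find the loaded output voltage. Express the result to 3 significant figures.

V_out ≈ 15.6 V

The load sits in parallel with R_bot: R_bot‖R_L = (470 × 6500) / (470 + 6500) = 438.3 kΩ.
V_out = 16.7 × 438.3 / (32.0 + 438.3) = 16.7 × 438.3/470.3 = 15.6 V.
(Unloaded it would have been 15.6 V.)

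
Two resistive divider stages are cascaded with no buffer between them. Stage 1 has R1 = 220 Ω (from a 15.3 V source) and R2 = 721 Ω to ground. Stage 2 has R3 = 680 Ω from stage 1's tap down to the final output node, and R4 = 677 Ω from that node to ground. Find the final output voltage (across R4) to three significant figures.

Stage 2 presents R3+R4 = 1357 Ω as a load on stage 1's tap.
Stage 1's lower leg becomes R2‖(R3+R4) = 470.8 Ω, so V_mid = 15.3 × 470.8/690.8 = 10.43 V.
Stage 2 is itself unloaded: V_out = V_mid × R4/(R3+R4) = 10.43 × 677/1357 = 5.20 V.

V_out ≈ 5.20 V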